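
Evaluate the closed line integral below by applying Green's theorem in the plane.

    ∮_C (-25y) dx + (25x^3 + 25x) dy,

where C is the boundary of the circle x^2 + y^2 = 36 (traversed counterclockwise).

Green's theorem converts the closed line integral into a double integral over the enclosed region D:

    ∮_C P dx + Q dy = ∬_D (∂Q/∂x - ∂P/∂y) dA.

Here P = -25y, Q = 25x^3 + 25x, so

    ∂Q/∂x = 75x^2 + 25,    ∂P/∂y = -25,
    ∂Q/∂x - ∂P/∂y = 75x^2 + 50.

D is the region x^2 + y^2 ≤ 36. Evaluating the double integral:

In polar coordinates (x = r cos θ, y = r sin θ, dA = r dr dθ) the integrand becomes 75r^2cos(θ)^2 + 50, so

    ∬_D (75x^2 + 50) dA = ∫_0^{2π} ∫_0^{6} (75r^2cos(θ)^2 + 50) · r dr dθ.

Inner (r from 0 to 6): 24300cos(θ)^2 + 900.
Outer (θ from 0 to 2π): 26100π.

Therefore ∮_C P dx + Q dy = 26100π.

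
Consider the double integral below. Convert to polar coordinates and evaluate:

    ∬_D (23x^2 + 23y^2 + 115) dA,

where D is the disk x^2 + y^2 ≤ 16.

The region D is 0 ≤ r ≤ 4, 0 ≤ θ ≤ 2π in polar coordinates, where x = r cos(θ), y = r sin(θ), and dA = r dr dθ.

Under the substitution, the integrand becomes 23r^2 + 115, so

    ∬_D (23x^2 + 23y^2 + 115) dA = ∫_{0}^{2π} ∫_{0}^{4} (23r^2 + 115) · r dr dθ.

Inner integral (in r): ∫_{0}^{4} (23r^2 + 115) · r dr = 2392.

Outer integral (in θ): ∫_{0}^{2π} (2392) dθ = 4784π.

Therefore ∬_D (23x^2 + 23y^2 + 115) dA = 4784π.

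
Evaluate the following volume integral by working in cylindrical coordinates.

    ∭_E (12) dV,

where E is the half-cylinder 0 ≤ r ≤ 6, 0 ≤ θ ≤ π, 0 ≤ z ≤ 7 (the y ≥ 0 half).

In cylindrical coordinates, x = r cos(θ), y = r sin(θ), z = z, and dV = r dr dθ dz.

The integrand becomes 12, so

    ∭_E (12) dV = ∫_{0}^{π} ∫_{0}^{6} ∫_{0}^{7} (12) · r dz dr dθ.

Inner (z): 84r.
Middle (r from 0 to 6): 1512.
Outer (θ): 1512π.

Therefore the triple integral equals 1512π.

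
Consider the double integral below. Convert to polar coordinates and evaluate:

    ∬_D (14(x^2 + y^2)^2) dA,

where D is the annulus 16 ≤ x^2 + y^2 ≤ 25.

The region D is 4 ≤ r ≤ 5, 0 ≤ θ ≤ 2π in polar coordinates, where x = r cos(θ), y = r sin(θ), and dA = r dr dθ.

Under the substitution, the integrand becomes 14r^4, so

    ∬_D (14(x^2 + y^2)^2) dA = ∫_{0}^{2π} ∫_{4}^{5} (14r^4) · r dr dθ.

Inner integral (in r): ∫_{4}^{5} (14r^4) · r dr = 26901.

Outer integral (in θ): ∫_{0}^{2π} (26901) dθ = 53802π.

Therefore ∬_D (14(x^2 + y^2)^2) dA = 53802π.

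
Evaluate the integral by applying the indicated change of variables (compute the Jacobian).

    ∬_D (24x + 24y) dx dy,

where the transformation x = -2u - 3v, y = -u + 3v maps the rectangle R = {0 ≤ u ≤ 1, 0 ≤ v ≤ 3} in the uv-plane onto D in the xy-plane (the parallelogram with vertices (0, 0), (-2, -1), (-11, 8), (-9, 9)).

Compute the Jacobian determinant of (x, y) with respect to (u, v):

    ∂(x,y)/∂(u,v) = | -2  -3 | = (-2)(3) - (-3)(-1) = -9.
                   | -1  3 |

Its absolute value is |J| = 9 (the area scaling factor).

Substituting x = -2u - 3v, y = -u + 3v into the integrand,

    24x + 24y → -72u,

so the integral becomes

    ∬_R (-72u) · |J| du dv = ∫_0^1 ∫_0^3 (-648u) dv du.

Inner (v): -1944u.
Outer (u): -972.

Therefore ∬_D (24x + 24y) dx dy = -972.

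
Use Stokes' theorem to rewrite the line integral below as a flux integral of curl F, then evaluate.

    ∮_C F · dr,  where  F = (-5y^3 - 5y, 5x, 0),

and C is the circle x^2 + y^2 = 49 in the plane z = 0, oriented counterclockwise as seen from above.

Let S be the flat disk x^2 + y^2 ≤ 49 in the plane z = 0, with upward unit normal n̂ = ẑ. By Stokes' theorem,

    ∮_C F · dr = ∬_S (∇ × F) · n̂ dS = ∬_D (curl F)_z dA,

where D is the disk x^2 + y^2 ≤ 49.

Compute the curl of F = (-5y^3 - 5y, 5x, 0):
    (∇ × F)_x = ∂F_z/∂y - ∂F_y/∂z = 0,
    (∇ × F)_y = ∂F_x/∂z - ∂F_z/∂x = 0,
    (∇ × F)_z = ∂F_y/∂x - ∂F_x/∂y = 15y^2 + 10.

On z = 0, (curl F)_z = 15y^2 + 10.

Convert to polar (x = r cos θ, y = r sin θ, dA = r dr dθ); the integrand becomes 15r^2sin(θ)^2 + 10, so

    ∬_D (curl F)_z dA = ∫_0^{2π} ∫_0^{7} (15r^2sin(θ)^2 + 10) · r dr dθ.

Inner (r from 0 to 7): 36015sin(θ)^2/4 + 245.
Outer (θ from 0 to 2π): 37975π/4.

Therefore ∮_C F · dr = 37975π/4.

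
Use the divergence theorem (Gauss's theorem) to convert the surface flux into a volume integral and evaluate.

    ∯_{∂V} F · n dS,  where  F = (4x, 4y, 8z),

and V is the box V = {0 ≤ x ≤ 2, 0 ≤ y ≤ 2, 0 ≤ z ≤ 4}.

By the divergence theorem,

    ∯_{∂V} F · n dS = ∭_V (∇ · F) dV.

Compute the divergence:
    ∇ · F = ∂F_x/∂x + ∂F_y/∂y + ∂F_z/∂z = 4 + 4 + 8 = 16.

V is a rectangular box, so dV = dx dy dz with 0 ≤ x ≤ 2, 0 ≤ y ≤ 2, 0 ≤ z ≤ 4.

Integrate (16) over V as an iterated integral:

    ∭_V (∇·F) dV = ∫_0^{2} ∫_0^{2} ∫_0^{4} (16) dz dy dx.

Inner (z from 0 to 4): 64.
Middle (y from 0 to 2): 128.
Outer (x from 0 to 2): 256.

Therefore ∯_{∂V} F · n dS = 256.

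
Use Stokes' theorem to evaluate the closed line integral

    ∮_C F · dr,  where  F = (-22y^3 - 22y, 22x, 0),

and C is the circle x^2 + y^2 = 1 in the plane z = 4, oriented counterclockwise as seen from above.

Let S be the flat disk x^2 + y^2 ≤ 1 in the plane z = 4, with upward unit normal n̂ = ẑ. By Stokes' theorem,

    ∮_C F · dr = ∬_S (∇ × F) · n̂ dS = ∬_D (curl F)_z dA,

where D is the disk x^2 + y^2 ≤ 1.

Compute the curl of F = (-22y^3 - 22y, 22x, 0):
    (∇ × F)_x = ∂F_z/∂y - ∂F_y/∂z = 0,
    (∇ × F)_y = ∂F_x/∂z - ∂F_z/∂x = 0,
    (∇ × F)_z = ∂F_y/∂x - ∂F_x/∂y = 66y^2 + 44.

On z = 4, (curl F)_z = 66y^2 + 44.

Convert to polar (x = r cos θ, y = r sin θ, dA = r dr dθ); the integrand becomes 66r^2sin(θ)^2 + 44, so

    ∬_D (curl F)_z dA = ∫_0^{2π} ∫_0^{1} (66r^2sin(θ)^2 + 44) · r dr dθ.

Inner (r from 0 to 1): 33sin(θ)^2/2 + 22.
Outer (θ from 0 to 2π): 121π/2.

Therefore ∮_C F · dr = 121π/2.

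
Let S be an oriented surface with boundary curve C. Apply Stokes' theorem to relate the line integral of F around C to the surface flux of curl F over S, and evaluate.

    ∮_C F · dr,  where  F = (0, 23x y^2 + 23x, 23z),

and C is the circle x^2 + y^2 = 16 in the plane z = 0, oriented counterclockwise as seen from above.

Let S be the flat disk x^2 + y^2 ≤ 16 in the plane z = 0, with upward unit normal n̂ = ẑ. By Stokes' theorem,

    ∮_C F · dr = ∬_S (∇ × F) · n̂ dS = ∬_D (curl F)_z dA,

where D is the disk x^2 + y^2 ≤ 16.

Compute the curl of F = (0, 23x y^2 + 23x, 23z):
    (∇ × F)_x = ∂F_z/∂y - ∂F_y/∂z = 0,
    (∇ × F)_y = ∂F_x/∂z - ∂F_z/∂x = 0,
    (∇ × F)_z = ∂F_y/∂x - ∂F_x/∂y = 23y^2 + 23.

On z = 0, (curl F)_z = 23y^2 + 23.

Convert to polar (x = r cos θ, y = r sin θ, dA = r dr dθ); the integrand becomes 23r^2sin(θ)^2 + 23, so

    ∬_D (curl F)_z dA = ∫_0^{2π} ∫_0^{4} (23r^2sin(θ)^2 + 23) · r dr dθ.

Inner (r from 0 to 4): 1472sin(θ)^2 + 184.
Outer (θ from 0 to 2π): 1840π.

Therefore ∮_C F · dr = 1840π.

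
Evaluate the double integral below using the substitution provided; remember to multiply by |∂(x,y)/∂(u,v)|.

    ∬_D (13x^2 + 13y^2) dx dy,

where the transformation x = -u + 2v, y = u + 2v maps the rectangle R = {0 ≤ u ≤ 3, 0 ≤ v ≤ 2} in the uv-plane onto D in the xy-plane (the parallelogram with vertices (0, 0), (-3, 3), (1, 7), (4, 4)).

Compute the Jacobian determinant of (x, y) with respect to (u, v):

    ∂(x,y)/∂(u,v) = | -1  2 | = (-1)(2) - (2)(1) = -4.
                   | 1  2 |

Its absolute value is |J| = 4 (the area scaling factor).

Substituting x = -u + 2v, y = u + 2v into the integrand,

    13x^2 + 13y^2 → 26u^2 + 104v^2,

so the integral becomes

    ∬_R (26u^2 + 104v^2) · |J| du dv = ∫_0^3 ∫_0^2 (104u^2 + 416v^2) dv du.

Inner (v): 208u^2 + 3328/3.
Outer (u): 5200.

Therefore ∬_D (13x^2 + 13y^2) dx dy = 5200.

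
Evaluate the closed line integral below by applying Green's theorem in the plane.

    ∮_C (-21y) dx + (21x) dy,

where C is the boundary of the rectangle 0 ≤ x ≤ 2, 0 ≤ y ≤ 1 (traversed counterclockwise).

Green's theorem converts the closed line integral into a double integral over the enclosed region D:

    ∮_C P dx + Q dy = ∬_D (∂Q/∂x - ∂P/∂y) dA.

Here P = -21y, Q = 21x, so

    ∂Q/∂x = 21,    ∂P/∂y = -21,
    ∂Q/∂x - ∂P/∂y = 42.

D is the region 0 ≤ x ≤ 2, 0 ≤ y ≤ 1. Evaluating the double integral:

    ∬_D (42) dA = ∫_0^{2} ∫_0^{1} (42) dy dx.

Inner (y from 0 to 1): 42.
Outer (x from 0 to 2): 84.

Therefore ∮_C P dx + Q dy = 84.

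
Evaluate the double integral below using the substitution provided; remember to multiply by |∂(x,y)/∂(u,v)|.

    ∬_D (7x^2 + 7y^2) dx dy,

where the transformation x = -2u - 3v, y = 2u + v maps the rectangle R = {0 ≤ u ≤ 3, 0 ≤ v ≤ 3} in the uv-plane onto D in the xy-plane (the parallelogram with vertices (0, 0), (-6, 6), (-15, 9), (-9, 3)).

Compute the Jacobian determinant of (x, y) with respect to (u, v):

    ∂(x,y)/∂(u,v) = | -2  -3 | = (-2)(1) - (-3)(2) = 4.
                   | 2  1 |

Its absolute value is |J| = 4 (the area scaling factor).

Substituting x = -2u - 3v, y = 2u + v into the integrand,

    7x^2 + 7y^2 → 56u^2 + 112u v + 70v^2,

so the integral becomes

    ∬_R (56u^2 + 112u v + 70v^2) · |J| du dv = ∫_0^3 ∫_0^3 (224u^2 + 448u v + 280v^2) dv du.

Inner (v): 672u^2 + 2016u + 2520.
Outer (u): 22680.

Therefore ∬_D (7x^2 + 7y^2) dx dy = 22680.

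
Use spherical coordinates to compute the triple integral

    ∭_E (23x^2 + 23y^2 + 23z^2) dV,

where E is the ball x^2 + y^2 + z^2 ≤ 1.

In spherical coordinates, x = ρ sin(φ) cos(θ), y = ρ sin(φ) sin(θ), z = ρ cos(φ), and dV = ρ^2 sin(φ) dρ dφ dθ.

The integrand becomes 23ρ^2, so

    ∭_E (23x^2 + 23y^2 + 23z^2) dV = ∫_{0}^{2π} ∫_{0}^{π} ∫_{0}^{1} (23ρ^2) · ρ^2 sin(φ) dρ dφ dθ.

Inner (ρ): 23sin(φ)/5.
Middle (φ): 46/5.
Outer (θ): 92π/5.

Therefore the triple integral equals 92π/5.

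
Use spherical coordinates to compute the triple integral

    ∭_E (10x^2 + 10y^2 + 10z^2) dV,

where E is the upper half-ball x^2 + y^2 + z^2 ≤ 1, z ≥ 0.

In spherical coordinates, x = ρ sin(φ) cos(θ), y = ρ sin(φ) sin(θ), z = ρ cos(φ), and dV = ρ^2 sin(φ) dρ dφ dθ.

The integrand becomes 10ρ^2, so

    ∭_E (10x^2 + 10y^2 + 10z^2) dV = ∫_{0}^{2π} ∫_{0}^{π/2} ∫_{0}^{1} (10ρ^2) · ρ^2 sin(φ) dρ dφ dθ.

Inner (ρ): 2sin(φ).
Middle (φ): 2.
Outer (θ): 4π.

Therefore the triple integral equals 4π.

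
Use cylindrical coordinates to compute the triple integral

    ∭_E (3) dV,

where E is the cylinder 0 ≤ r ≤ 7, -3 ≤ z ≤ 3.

In cylindrical coordinates, x = r cos(θ), y = r sin(θ), z = z, and dV = r dr dθ dz.

The integrand becomes 3, so

    ∭_E (3) dV = ∫_{0}^{2π} ∫_{0}^{7} ∫_{-3}^{3} (3) · r dz dr dθ.

Inner (z): 18r.
Middle (r from 0 to 7): 441.
Outer (θ): 882π.

Therefore the triple integral equals 882π.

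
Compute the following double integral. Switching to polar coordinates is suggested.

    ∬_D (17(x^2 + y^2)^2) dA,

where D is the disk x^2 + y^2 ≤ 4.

The region D is 0 ≤ r ≤ 2, 0 ≤ θ ≤ 2π in polar coordinates, where x = r cos(θ), y = r sin(θ), and dA = r dr dθ.

Under the substitution, the integrand becomes 17r^4, so

    ∬_D (17(x^2 + y^2)^2) dA = ∫_{0}^{2π} ∫_{0}^{2} (17r^4) · r dr dθ.

Inner integral (in r): ∫_{0}^{2} (17r^4) · r dr = 544/3.

Outer integral (in θ): ∫_{0}^{2π} (544/3) dθ = 1088π/3.

Therefore ∬_D (17(x^2 + y^2)^2) dA = 1088π/3.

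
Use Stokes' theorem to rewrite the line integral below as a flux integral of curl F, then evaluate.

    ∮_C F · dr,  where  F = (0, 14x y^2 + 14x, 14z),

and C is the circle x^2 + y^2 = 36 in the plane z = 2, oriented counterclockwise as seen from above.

Let S be the flat disk x^2 + y^2 ≤ 36 in the plane z = 2, with upward unit normal n̂ = ẑ. By Stokes' theorem,

    ∮_C F · dr = ∬_S (∇ × F) · n̂ dS = ∬_D (curl F)_z dA,

where D is the disk x^2 + y^2 ≤ 36.

Compute the curl of F = (0, 14x y^2 + 14x, 14z):
    (∇ × F)_x = ∂F_z/∂y - ∂F_y/∂z = 0,
    (∇ × F)_y = ∂F_x/∂z - ∂F_z/∂x = 0,
    (∇ × F)_z = ∂F_y/∂x - ∂F_x/∂y = 14y^2 + 14.

On z = 2, (curl F)_z = 14y^2 + 14.

Convert to polar (x = r cos θ, y = r sin θ, dA = r dr dθ); the integrand becomes 14r^2sin(θ)^2 + 14, so

    ∬_D (curl F)_z dA = ∫_0^{2π} ∫_0^{6} (14r^2sin(θ)^2 + 14) · r dr dθ.

Inner (r from 0 to 6): 4536sin(θ)^2 + 252.
Outer (θ from 0 to 2π): 5040π.

Therefore ∮_C F · dr = 5040π.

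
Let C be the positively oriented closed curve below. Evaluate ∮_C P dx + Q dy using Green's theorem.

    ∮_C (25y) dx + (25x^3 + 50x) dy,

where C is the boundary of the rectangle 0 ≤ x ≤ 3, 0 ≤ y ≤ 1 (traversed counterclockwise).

Green's theorem converts the closed line integral into a double integral over the enclosed region D:

    ∮_C P dx + Q dy = ∬_D (∂Q/∂x - ∂P/∂y) dA.

Here P = 25y, Q = 25x^3 + 50x, so

    ∂Q/∂x = 75x^2 + 50,    ∂P/∂y = 25,
    ∂Q/∂x - ∂P/∂y = 75x^2 + 25.

D is the region 0 ≤ x ≤ 3, 0 ≤ y ≤ 1. Evaluating the double integral:

    ∬_D (75x^2 + 25) dA = ∫_0^{3} ∫_0^{1} (75x^2 + 25) dy dx.

Inner (y from 0 to 1): 75x^2 + 25.
Outer (x from 0 to 3): 750.

Therefore ∮_C P dx + Q dy = 750.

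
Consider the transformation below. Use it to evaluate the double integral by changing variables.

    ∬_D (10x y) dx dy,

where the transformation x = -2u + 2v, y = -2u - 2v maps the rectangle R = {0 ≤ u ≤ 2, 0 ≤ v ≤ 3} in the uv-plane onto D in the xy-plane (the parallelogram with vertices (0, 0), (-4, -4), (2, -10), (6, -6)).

Compute the Jacobian determinant of (x, y) with respect to (u, v):

    ∂(x,y)/∂(u,v) = | -2  2 | = (-2)(-2) - (2)(-2) = 8.
                   | -2  -2 |

Its absolute value is |J| = 8 (the area scaling factor).

Substituting x = -2u + 2v, y = -2u - 2v into the integrand,

    10x y → 40u^2 - 40v^2,

so the integral becomes

    ∬_R (40u^2 - 40v^2) · |J| du dv = ∫_0^2 ∫_0^3 (320u^2 - 320v^2) dv du.

Inner (v): 960u^2 - 2880.
Outer (u): -3200.

Therefore ∬_D (10x y) dx dy = -3200.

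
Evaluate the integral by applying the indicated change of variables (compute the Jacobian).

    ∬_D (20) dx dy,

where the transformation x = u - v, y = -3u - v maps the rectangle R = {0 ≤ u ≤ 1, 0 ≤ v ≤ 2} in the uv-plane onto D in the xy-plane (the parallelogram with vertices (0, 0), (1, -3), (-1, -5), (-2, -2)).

Compute the Jacobian determinant of (x, y) with respect to (u, v):

    ∂(x,y)/∂(u,v) = | 1  -1 | = (1)(-1) - (-1)(-3) = -4.
                   | -3  -1 |

Its absolute value is |J| = 4 (the area scaling factor).

Substituting x = u - v, y = -3u - v into the integrand,

    20 → 20,

so the integral becomes

    ∬_R (20) · |J| du dv = ∫_0^1 ∫_0^2 (80) dv du.

Inner (v): 160.
Outer (u): 160.

Therefore ∬_D (20) dx dy = 160.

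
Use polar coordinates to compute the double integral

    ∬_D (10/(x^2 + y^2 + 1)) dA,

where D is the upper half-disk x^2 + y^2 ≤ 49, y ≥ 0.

The region D is 0 ≤ r ≤ 7, 0 ≤ θ ≤ π in polar coordinates, where x = r cos(θ), y = r sin(θ), and dA = r dr dθ.

Under the substitution, the integrand becomes 10/(r^2 + 1), so

    ∬_D (10/(x^2 + y^2 + 1)) dA = ∫_{0}^{π} ∫_{0}^{7} (10/(r^2 + 1)) · r dr dθ.

Inner integral (in r): ∫_{0}^{7} (10/(r^2 + 1)) · r dr = log(312500000).

Outer integral (in θ): ∫_{0}^{π} (log(312500000)) dθ = log(312500000^π).

Therefore ∬_D (10/(x^2 + y^2 + 1)) dA = log(312500000^π).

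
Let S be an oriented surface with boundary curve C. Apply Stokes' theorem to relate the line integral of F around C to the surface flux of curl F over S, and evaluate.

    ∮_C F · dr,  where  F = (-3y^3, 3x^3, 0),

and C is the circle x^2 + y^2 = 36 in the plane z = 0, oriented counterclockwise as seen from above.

Let S be the flat disk x^2 + y^2 ≤ 36 in the plane z = 0, with upward unit normal n̂ = ẑ. By Stokes' theorem,

    ∮_C F · dr = ∬_S (∇ × F) · n̂ dS = ∬_D (curl F)_z dA,

where D is the disk x^2 + y^2 ≤ 36.

Compute the curl of F = (-3y^3, 3x^3, 0):
    (∇ × F)_x = ∂F_z/∂y - ∂F_y/∂z = 0,
    (∇ × F)_y = ∂F_x/∂z - ∂F_z/∂x = 0,
    (∇ × F)_z = ∂F_y/∂x - ∂F_x/∂y = 9x^2 + 9y^2.

On z = 0, (curl F)_z = 9x^2 + 9y^2.

Convert to polar (x = r cos θ, y = r sin θ, dA = r dr dθ); the integrand becomes 9r^2, so

    ∬_D (curl F)_z dA = ∫_0^{2π} ∫_0^{6} (9r^2) · r dr dθ.

Inner (r from 0 to 6): 2916.
Outer (θ from 0 to 2π): 5832π.

Therefore ∮_C F · dr = 5832π.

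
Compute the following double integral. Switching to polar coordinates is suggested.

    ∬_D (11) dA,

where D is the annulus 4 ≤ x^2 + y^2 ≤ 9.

The region D is 2 ≤ r ≤ 3, 0 ≤ θ ≤ 2π in polar coordinates, where x = r cos(θ), y = r sin(θ), and dA = r dr dθ.

Under the substitution, the integrand becomes 11, so

    ∬_D (11) dA = ∫_{0}^{2π} ∫_{2}^{3} (11) · r dr dθ.

Inner integral (in r): ∫_{2}^{3} (11) · r dr = 55/2.

Outer integral (in θ): ∫_{0}^{2π} (55/2) dθ = 55π.

Therefore ∬_D (11) dA = 55π.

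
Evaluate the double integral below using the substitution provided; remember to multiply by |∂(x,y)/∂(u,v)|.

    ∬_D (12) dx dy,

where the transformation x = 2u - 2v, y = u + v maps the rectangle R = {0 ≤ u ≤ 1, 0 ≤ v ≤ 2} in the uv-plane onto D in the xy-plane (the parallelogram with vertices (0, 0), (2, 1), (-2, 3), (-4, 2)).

Compute the Jacobian determinant of (x, y) with respect to (u, v):

    ∂(x,y)/∂(u,v) = | 2  -2 | = (2)(1) - (-2)(1) = 4.
                   | 1  1 |

Its absolute value is |J| = 4 (the area scaling factor).

Substituting x = 2u - 2v, y = u + v into the integrand,

    12 → 12,

so the integral becomes

    ∬_R (12) · |J| du dv = ∫_0^1 ∫_0^2 (48) dv du.

Inner (v): 96.
Outer (u): 96.

Therefore ∬_D (12) dx dy = 96.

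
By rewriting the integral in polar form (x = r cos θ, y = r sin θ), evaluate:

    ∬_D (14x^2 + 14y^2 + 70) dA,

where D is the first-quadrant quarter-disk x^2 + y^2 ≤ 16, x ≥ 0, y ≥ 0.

The region D is 0 ≤ r ≤ 4, 0 ≤ θ ≤ π/2 in polar coordinates, where x = r cos(θ), y = r sin(θ), and dA = r dr dθ.

Under the substitution, the integrand becomes 14r^2 + 70, so

    ∬_D (14x^2 + 14y^2 + 70) dA = ∫_{0}^{π/2} ∫_{0}^{4} (14r^2 + 70) · r dr dθ.

Inner integral (in r): ∫_{0}^{4} (14r^2 + 70) · r dr = 1456.

Outer integral (in θ): ∫_{0}^{π/2} (1456) dθ = 728π.

Therefore ∬_D (14x^2 + 14y^2 + 70) dA = 728π.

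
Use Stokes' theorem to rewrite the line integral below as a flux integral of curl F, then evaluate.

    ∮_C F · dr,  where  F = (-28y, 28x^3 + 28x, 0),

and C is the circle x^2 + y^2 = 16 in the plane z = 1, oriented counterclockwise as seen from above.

Let S be the flat disk x^2 + y^2 ≤ 16 in the plane z = 1, with upward unit normal n̂ = ẑ. By Stokes' theorem,

    ∮_C F · dr = ∬_S (∇ × F) · n̂ dS = ∬_D (curl F)_z dA,

where D is the disk x^2 + y^2 ≤ 16.

Compute the curl of F = (-28y, 28x^3 + 28x, 0):
    (∇ × F)_x = ∂F_z/∂y - ∂F_y/∂z = 0,
    (∇ × F)_y = ∂F_x/∂z - ∂F_z/∂x = 0,
    (∇ × F)_z = ∂F_y/∂x - ∂F_x/∂y = 84x^2 + 56.

On z = 1, (curl F)_z = 84x^2 + 56.

Convert to polar (x = r cos θ, y = r sin θ, dA = r dr dθ); the integrand becomes 84r^2cos(θ)^2 + 56, so

    ∬_D (curl F)_z dA = ∫_0^{2π} ∫_0^{4} (84r^2cos(θ)^2 + 56) · r dr dθ.

Inner (r from 0 to 4): 5376cos(θ)^2 + 448.
Outer (θ from 0 to 2π): 6272π.

Therefore ∮_C F · dr = 6272π.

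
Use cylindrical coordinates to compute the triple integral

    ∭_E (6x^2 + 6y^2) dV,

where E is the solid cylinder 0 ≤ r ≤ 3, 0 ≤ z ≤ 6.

In cylindrical coordinates, x = r cos(θ), y = r sin(θ), z = z, and dV = r dr dθ dz.

The integrand becomes 6r^2, so

    ∭_E (6x^2 + 6y^2) dV = ∫_{0}^{2π} ∫_{0}^{3} ∫_{0}^{6} (6r^2) · r dz dr dθ.

Inner (z): 36r^3.
Middle (r from 0 to 3): 729.
Outer (θ): 1458π.

Therefore the triple integral equals 1458π.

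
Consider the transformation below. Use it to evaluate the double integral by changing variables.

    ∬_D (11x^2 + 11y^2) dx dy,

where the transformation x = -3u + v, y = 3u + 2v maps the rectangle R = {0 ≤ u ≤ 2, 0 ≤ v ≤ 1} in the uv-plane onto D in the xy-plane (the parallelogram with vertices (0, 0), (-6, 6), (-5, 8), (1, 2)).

Compute the Jacobian determinant of (x, y) with respect to (u, v):

    ∂(x,y)/∂(u,v) = | -3  1 | = (-3)(2) - (1)(3) = -9.
                   | 3  2 |

Its absolute value is |J| = 9 (the area scaling factor).

Substituting x = -3u + v, y = 3u + 2v into the integrand,

    11x^2 + 11y^2 → 198u^2 + 66u v + 55v^2,

so the integral becomes

    ∬_R (198u^2 + 66u v + 55v^2) · |J| du dv = ∫_0^2 ∫_0^1 (1782u^2 + 594u v + 495v^2) dv du.

Inner (v): 1782u^2 + 297u + 165.
Outer (u): 5676.

Therefore ∬_D (11x^2 + 11y^2) dx dy = 5676.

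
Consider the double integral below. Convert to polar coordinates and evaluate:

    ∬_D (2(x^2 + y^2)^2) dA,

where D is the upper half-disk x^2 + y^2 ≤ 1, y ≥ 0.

The region D is 0 ≤ r ≤ 1, 0 ≤ θ ≤ π in polar coordinates, where x = r cos(θ), y = r sin(θ), and dA = r dr dθ.

Under the substitution, the integrand becomes 2r^4, so

    ∬_D (2(x^2 + y^2)^2) dA = ∫_{0}^{π} ∫_{0}^{1} (2r^4) · r dr dθ.

Inner integral (in r): ∫_{0}^{1} (2r^4) · r dr = 1/3.

Outer integral (in θ): ∫_{0}^{π} (1/3) dθ = π/3.

Therefore ∬_D (2(x^2 + y^2)^2) dA = π/3.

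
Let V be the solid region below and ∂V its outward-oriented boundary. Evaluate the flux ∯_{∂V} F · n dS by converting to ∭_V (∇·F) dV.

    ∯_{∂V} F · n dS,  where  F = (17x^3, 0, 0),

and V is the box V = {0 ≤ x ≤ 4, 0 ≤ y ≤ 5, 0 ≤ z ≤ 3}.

By the divergence theorem,

    ∯_{∂V} F · n dS = ∭_V (∇ · F) dV.

Compute the divergence:
    ∇ · F = ∂F_x/∂x + ∂F_y/∂y + ∂F_z/∂z = 51x^2 + 0 + 0 = 51x^2.

V is a rectangular box, so dV = dx dy dz with 0 ≤ x ≤ 4, 0 ≤ y ≤ 5, 0 ≤ z ≤ 3.

Integrate (51x^2) over V as an iterated integral:

    ∭_V (∇·F) dV = ∫_0^{4} ∫_0^{5} ∫_0^{3} (51x^2) dz dy dx.

Inner (z from 0 to 3): 153x^2.
Middle (y from 0 to 5): 765x^2.
Outer (x from 0 to 4): 16320.

Therefore ∯_{∂V} F · n dS = 16320.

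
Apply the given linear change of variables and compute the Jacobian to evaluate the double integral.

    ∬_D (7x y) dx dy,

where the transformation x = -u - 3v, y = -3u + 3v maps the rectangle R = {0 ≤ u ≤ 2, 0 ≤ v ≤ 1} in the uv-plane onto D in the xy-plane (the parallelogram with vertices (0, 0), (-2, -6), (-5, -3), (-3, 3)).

Compute the Jacobian determinant of (x, y) with respect to (u, v):

    ∂(x,y)/∂(u,v) = | -1  -3 | = (-1)(3) - (-3)(-3) = -12.
                   | -3  3 |

Its absolute value is |J| = 12 (the area scaling factor).

Substituting x = -u - 3v, y = -3u + 3v into the integrand,

    7x y → 21u^2 + 42u v - 63v^2,

so the integral becomes

    ∬_R (21u^2 + 42u v - 63v^2) · |J| du dv = ∫_0^2 ∫_0^1 (252u^2 + 504u v - 756v^2) dv du.

Inner (v): 252u^2 + 252u - 252.
Outer (u): 672.

Therefore ∬_D (7x y) dx dy = 672.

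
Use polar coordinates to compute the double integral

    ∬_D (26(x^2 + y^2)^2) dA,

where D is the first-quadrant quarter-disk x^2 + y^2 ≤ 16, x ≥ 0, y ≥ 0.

The region D is 0 ≤ r ≤ 4, 0 ≤ θ ≤ π/2 in polar coordinates, where x = r cos(θ), y = r sin(θ), and dA = r dr dθ.

Under the substitution, the integrand becomes 26r^4, so

    ∬_D (26(x^2 + y^2)^2) dA = ∫_{0}^{π/2} ∫_{0}^{4} (26r^4) · r dr dθ.

Inner integral (in r): ∫_{0}^{4} (26r^4) · r dr = 53248/3.

Outer integral (in θ): ∫_{0}^{π/2} (53248/3) dθ = 26624π/3.

Therefore ∬_D (26(x^2 + y^2)^2) dA = 26624π/3.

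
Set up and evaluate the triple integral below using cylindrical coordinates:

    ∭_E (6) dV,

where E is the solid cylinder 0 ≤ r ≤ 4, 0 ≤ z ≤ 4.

In cylindrical coordinates, x = r cos(θ), y = r sin(θ), z = z, and dV = r dr dθ dz.

The integrand becomes 6, so

    ∭_E (6) dV = ∫_{0}^{2π} ∫_{0}^{4} ∫_{0}^{4} (6) · r dz dr dθ.

Inner (z): 24r.
Middle (r from 0 to 4): 192.
Outer (θ): 384π.

Therefore the triple integral equals 384π.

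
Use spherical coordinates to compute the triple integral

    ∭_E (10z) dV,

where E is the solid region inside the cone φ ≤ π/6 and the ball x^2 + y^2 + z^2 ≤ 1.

In spherical coordinates, x = ρ sin(φ) cos(θ), y = ρ sin(φ) sin(θ), z = ρ cos(φ), and dV = ρ^2 sin(φ) dρ dφ dθ.

The integrand becomes 10ρ cos(φ), so

    ∭_E (10z) dV = ∫_{0}^{2π} ∫_{0}^{π/6} ∫_{0}^{1} (10ρ cos(φ)) · ρ^2 sin(φ) dρ dφ dθ.

Inner (ρ): 5sin(2φ)/4.
Middle (φ): 5/16.
Outer (θ): 5π/8.

Therefore the triple integral equals 5π/8.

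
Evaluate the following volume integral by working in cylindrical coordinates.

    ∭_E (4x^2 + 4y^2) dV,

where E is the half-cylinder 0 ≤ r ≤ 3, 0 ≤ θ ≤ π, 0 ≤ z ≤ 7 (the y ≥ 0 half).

In cylindrical coordinates, x = r cos(θ), y = r sin(θ), z = z, and dV = r dr dθ dz.

The integrand becomes 4r^2, so

    ∭_E (4x^2 + 4y^2) dV = ∫_{0}^{π} ∫_{0}^{3} ∫_{0}^{7} (4r^2) · r dz dr dθ.

Inner (z): 28r^3.
Middle (r from 0 to 3): 567.
Outer (θ): 567π.

Therefore the triple integral equals 567π.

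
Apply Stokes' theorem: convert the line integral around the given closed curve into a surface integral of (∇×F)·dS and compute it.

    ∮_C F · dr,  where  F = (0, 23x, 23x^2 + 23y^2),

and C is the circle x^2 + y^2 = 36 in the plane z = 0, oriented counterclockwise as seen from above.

Let S be the flat disk x^2 + y^2 ≤ 36 in the plane z = 0, with upward unit normal n̂ = ẑ. By Stokes' theorem,

    ∮_C F · dr = ∬_S (∇ × F) · n̂ dS = ∬_D (curl F)_z dA,

where D is the disk x^2 + y^2 ≤ 36.

Compute the curl of F = (0, 23x, 23x^2 + 23y^2):
    (∇ × F)_x = ∂F_z/∂y - ∂F_y/∂z = 46y,
    (∇ × F)_y = ∂F_x/∂z - ∂F_z/∂x = -46x,
    (∇ × F)_z = ∂F_y/∂x - ∂F_x/∂y = 23.

On z = 0, (curl F)_z = 23.

Convert to polar (x = r cos θ, y = r sin θ, dA = r dr dθ); the integrand becomes 23, so

    ∬_D (curl F)_z dA = ∫_0^{2π} ∫_0^{6} (23) · r dr dθ.

Inner (r from 0 to 6): 414.
Outer (θ from 0 to 2π): 828π.

Therefore ∮_C F · dr = 828π.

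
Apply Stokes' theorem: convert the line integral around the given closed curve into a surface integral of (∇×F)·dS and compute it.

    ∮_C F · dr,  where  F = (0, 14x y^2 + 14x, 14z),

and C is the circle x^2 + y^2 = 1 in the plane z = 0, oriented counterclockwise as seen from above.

Let S be the flat disk x^2 + y^2 ≤ 1 in the plane z = 0, with upward unit normal n̂ = ẑ. By Stokes' theorem,

    ∮_C F · dr = ∬_S (∇ × F) · n̂ dS = ∬_D (curl F)_z dA,

where D is the disk x^2 + y^2 ≤ 1.

Compute the curl of F = (0, 14x y^2 + 14x, 14z):
    (∇ × F)_x = ∂F_z/∂y - ∂F_y/∂z = 0,
    (∇ × F)_y = ∂F_x/∂z - ∂F_z/∂x = 0,
    (∇ × F)_z = ∂F_y/∂x - ∂F_x/∂y = 14y^2 + 14.

On z = 0, (curl F)_z = 14y^2 + 14.

Convert to polar (x = r cos θ, y = r sin θ, dA = r dr dθ); the integrand becomes 14r^2sin(θ)^2 + 14, so

    ∬_D (curl F)_z dA = ∫_0^{2π} ∫_0^{1} (14r^2sin(θ)^2 + 14) · r dr dθ.

Inner (r from 0 to 1): 7sin(θ)^2/2 + 7.
Outer (θ from 0 to 2π): 35π/2.

Therefore ∮_C F · dr = 35π/2.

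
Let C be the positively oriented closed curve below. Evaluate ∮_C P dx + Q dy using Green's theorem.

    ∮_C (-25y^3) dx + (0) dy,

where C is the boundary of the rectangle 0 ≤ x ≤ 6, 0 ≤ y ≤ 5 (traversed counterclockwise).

Green's theorem converts the closed line integral into a double integral over the enclosed region D:

    ∮_C P dx + Q dy = ∬_D (∂Q/∂x - ∂P/∂y) dA.

Here P = -25y^3, Q = 0, so

    ∂Q/∂x = 0,    ∂P/∂y = -75y^2,
    ∂Q/∂x - ∂P/∂y = 75y^2.

D is the region 0 ≤ x ≤ 6, 0 ≤ y ≤ 5. Evaluating the double integral:

    ∬_D (75y^2) dA = ∫_0^{6} ∫_0^{5} (75y^2) dy dx.

Inner (y from 0 to 5): 3125.
Outer (x from 0 to 6): 18750.

Therefore ∮_C P dx + Q dy = 18750.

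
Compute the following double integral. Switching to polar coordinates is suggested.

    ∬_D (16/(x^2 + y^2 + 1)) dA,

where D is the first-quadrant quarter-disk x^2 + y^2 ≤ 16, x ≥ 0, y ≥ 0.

The region D is 0 ≤ r ≤ 4, 0 ≤ θ ≤ π/2 in polar coordinates, where x = r cos(θ), y = r sin(θ), and dA = r dr dθ.

Under the substitution, the integrand becomes 16/(r^2 + 1), so

    ∬_D (16/(x^2 + y^2 + 1)) dA = ∫_{0}^{π/2} ∫_{0}^{4} (16/(r^2 + 1)) · r dr dθ.

Inner integral (in r): ∫_{0}^{4} (16/(r^2 + 1)) · r dr = log(6975757441).

Outer integral (in θ): ∫_{0}^{π/2} (log(6975757441)) dθ = 4π log(17).

Therefore ∬_D (16/(x^2 + y^2 + 1)) dA = 4π log(17).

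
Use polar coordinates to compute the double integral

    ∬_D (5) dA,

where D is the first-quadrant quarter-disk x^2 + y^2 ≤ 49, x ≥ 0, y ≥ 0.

The region D is 0 ≤ r ≤ 7, 0 ≤ θ ≤ π/2 in polar coordinates, where x = r cos(θ), y = r sin(θ), and dA = r dr dθ.

Under the substitution, the integrand becomes 5, so

    ∬_D (5) dA = ∫_{0}^{π/2} ∫_{0}^{7} (5) · r dr dθ.

Inner integral (in r): ∫_{0}^{7} (5) · r dr = 245/2.

Outer integral (in θ): ∫_{0}^{π/2} (245/2) dθ = 245π/4.

Therefore ∬_D (5) dA = 245π/4.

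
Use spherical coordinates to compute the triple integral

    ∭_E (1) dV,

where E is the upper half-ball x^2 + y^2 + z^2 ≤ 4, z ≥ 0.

In spherical coordinates, x = ρ sin(φ) cos(θ), y = ρ sin(φ) sin(θ), z = ρ cos(φ), and dV = ρ^2 sin(φ) dρ dφ dθ.

The integrand becomes 1, so

    ∭_E (1) dV = ∫_{0}^{2π} ∫_{0}^{π/2} ∫_{0}^{2} (1) · ρ^2 sin(φ) dρ dφ dθ.

Inner (ρ): 8sin(φ)/3.
Middle (φ): 8/3.
Outer (θ): 16π/3.

Therefore the triple integral equals 16π/3.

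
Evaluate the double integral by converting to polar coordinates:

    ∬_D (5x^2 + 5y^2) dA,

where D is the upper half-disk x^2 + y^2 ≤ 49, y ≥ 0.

The region D is 0 ≤ r ≤ 7, 0 ≤ θ ≤ π in polar coordinates, where x = r cos(θ), y = r sin(θ), and dA = r dr dθ.

Under the substitution, the integrand becomes 5r^2, so

    ∬_D (5x^2 + 5y^2) dA = ∫_{0}^{π} ∫_{0}^{7} (5r^2) · r dr dθ.

Inner integral (in r): ∫_{0}^{7} (5r^2) · r dr = 12005/4.

Outer integral (in θ): ∫_{0}^{π} (12005/4) dθ = 12005π/4.

Therefore ∬_D (5x^2 + 5y^2) dA = 12005π/4.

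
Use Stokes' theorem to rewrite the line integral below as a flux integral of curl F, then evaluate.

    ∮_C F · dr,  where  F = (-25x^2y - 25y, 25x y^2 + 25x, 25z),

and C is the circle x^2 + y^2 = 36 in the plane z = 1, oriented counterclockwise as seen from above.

Let S be the flat disk x^2 + y^2 ≤ 36 in the plane z = 1, with upward unit normal n̂ = ẑ. By Stokes' theorem,

    ∮_C F · dr = ∬_S (∇ × F) · n̂ dS = ∬_D (curl F)_z dA,

where D is the disk x^2 + y^2 ≤ 36.

Compute the curl of F = (-25x^2y - 25y, 25x y^2 + 25x, 25z):
    (∇ × F)_x = ∂F_z/∂y - ∂F_y/∂z = 0,
    (∇ × F)_y = ∂F_x/∂z - ∂F_z/∂x = 0,
    (∇ × F)_z = ∂F_y/∂x - ∂F_x/∂y = 25x^2 + 25y^2 + 50.

On z = 1, (curl F)_z = 25x^2 + 25y^2 + 50.

Convert to polar (x = r cos θ, y = r sin θ, dA = r dr dθ); the integrand becomes 25r^2 + 50, so

    ∬_D (curl F)_z dA = ∫_0^{2π} ∫_0^{6} (25r^2 + 50) · r dr dθ.

Inner (r from 0 to 6): 9000.
Outer (θ from 0 to 2π): 18000π.

Therefore ∮_C F · dr = 18000π.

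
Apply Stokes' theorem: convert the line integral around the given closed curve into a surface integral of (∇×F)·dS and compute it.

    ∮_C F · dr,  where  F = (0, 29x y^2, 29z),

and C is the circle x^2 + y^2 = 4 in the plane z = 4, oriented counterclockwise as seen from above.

Let S be the flat disk x^2 + y^2 ≤ 4 in the plane z = 4, with upward unit normal n̂ = ẑ. By Stokes' theorem,

    ∮_C F · dr = ∬_S (∇ × F) · n̂ dS = ∬_D (curl F)_z dA,

where D is the disk x^2 + y^2 ≤ 4.

Compute the curl of F = (0, 29x y^2, 29z):
    (∇ × F)_x = ∂F_z/∂y - ∂F_y/∂z = 0,
    (∇ × F)_y = ∂F_x/∂z - ∂F_z/∂x = 0,
    (∇ × F)_z = ∂F_y/∂x - ∂F_x/∂y = 29y^2.

On z = 4, (curl F)_z = 29y^2.

Convert to polar (x = r cos θ, y = r sin θ, dA = r dr dθ); the integrand becomes 29r^2sin(θ)^2, so

    ∬_D (curl F)_z dA = ∫_0^{2π} ∫_0^{2} (29r^2sin(θ)^2) · r dr dθ.

Inner (r from 0 to 2): 116sin(θ)^2.
Outer (θ from 0 to 2π): 116π.

Therefore ∮_C F · dr = 116π.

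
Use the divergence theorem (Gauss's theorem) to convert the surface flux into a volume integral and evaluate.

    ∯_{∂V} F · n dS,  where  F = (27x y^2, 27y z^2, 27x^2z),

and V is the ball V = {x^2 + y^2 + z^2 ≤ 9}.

By the divergence theorem,

    ∯_{∂V} F · n dS = ∭_V (∇ · F) dV.

Compute the divergence:
    ∇ · F = ∂F_x/∂x + ∂F_y/∂y + ∂F_z/∂z = 27y^2 + 27z^2 + 27x^2 = 27x^2 + 27y^2 + 27z^2.

In spherical coordinates, x = ρ sin(φ) cos(θ), y = ρ sin(φ) sin(θ), z = ρ cos(φ), dV = ρ^2 sin(φ) dρ dφ dθ, with 0 ≤ ρ ≤ 3, 0 ≤ φ ≤ π, 0 ≤ θ ≤ 2π.

The integrand, after substitution and multiplying by the volume element, becomes (27ρ^2) · ρ^2 sin(φ), so

    ∭_V (∇·F) dV = ∫_0^{2π} ∫_0^{π} ∫_0^{3} (27ρ^2) · ρ^2 sin(φ) dρ dφ dθ.

Inner (ρ from 0 to 3): 6561sin(φ)/5.
Middle (φ from 0 to π): 13122/5.
Outer (θ from 0 to 2π): 26244π/5.

Therefore ∯_{∂V} F · n dS = 26244π/5.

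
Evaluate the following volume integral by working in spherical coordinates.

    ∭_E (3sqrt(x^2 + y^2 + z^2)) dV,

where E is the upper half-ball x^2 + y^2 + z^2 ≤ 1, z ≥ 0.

In spherical coordinates, x = ρ sin(φ) cos(θ), y = ρ sin(φ) sin(θ), z = ρ cos(φ), and dV = ρ^2 sin(φ) dρ dφ dθ.

The integrand becomes 3ρ, so

    ∭_E (3sqrt(x^2 + y^2 + z^2)) dV = ∫_{0}^{2π} ∫_{0}^{π/2} ∫_{0}^{1} (3ρ) · ρ^2 sin(φ) dρ dφ dθ.

Inner (ρ): 3sin(φ)/4.
Middle (φ): 3/4.
Outer (θ): 3π/2.

Therefore the triple integral equals 3π/2.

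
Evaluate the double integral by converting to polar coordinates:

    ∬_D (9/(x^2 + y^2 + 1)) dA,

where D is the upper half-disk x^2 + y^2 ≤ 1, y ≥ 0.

The region D is 0 ≤ r ≤ 1, 0 ≤ θ ≤ π in polar coordinates, where x = r cos(θ), y = r sin(θ), and dA = r dr dθ.

Under the substitution, the integrand becomes 9/(r^2 + 1), so

    ∬_D (9/(x^2 + y^2 + 1)) dA = ∫_{0}^{π} ∫_{0}^{1} (9/(r^2 + 1)) · r dr dθ.

Inner integral (in r): ∫_{0}^{1} (9/(r^2 + 1)) · r dr = 9log(2)/2.

Outer integral (in θ): ∫_{0}^{π} (9log(2)/2) dθ = 9π log(2)/2.

Therefore ∬_D (9/(x^2 + y^2 + 1)) dA = 9π log(2)/2.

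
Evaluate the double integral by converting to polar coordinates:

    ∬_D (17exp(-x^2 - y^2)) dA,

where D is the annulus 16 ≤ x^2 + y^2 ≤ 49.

The region D is 4 ≤ r ≤ 7, 0 ≤ θ ≤ 2π in polar coordinates, where x = r cos(θ), y = r sin(θ), and dA = r dr dθ.

Under the substitution, the integrand becomes 17exp(-r^2), so

    ∬_D (17exp(-x^2 - y^2)) dA = ∫_{0}^{2π} ∫_{4}^{7} (17exp(-r^2)) · r dr dθ.

Inner integral (in r): ∫_{4}^{7} (17exp(-r^2)) · r dr = -(17 - 17exp(33))exp(-49)/2.

Outer integral (in θ): ∫_{0}^{2π} (-(17 - 17exp(33))exp(-49)/2) dθ = -17π (1 - exp(33))exp(-49).

Therefore ∬_D (17exp(-x^2 - y^2)) dA = -17π (1 - exp(33))exp(-49).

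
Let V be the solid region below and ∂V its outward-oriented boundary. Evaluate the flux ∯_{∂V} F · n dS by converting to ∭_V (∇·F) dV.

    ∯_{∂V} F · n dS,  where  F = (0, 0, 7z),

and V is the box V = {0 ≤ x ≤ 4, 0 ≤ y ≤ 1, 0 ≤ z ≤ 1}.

By the divergence theorem,

    ∯_{∂V} F · n dS = ∭_V (∇ · F) dV.

Compute the divergence:
    ∇ · F = ∂F_x/∂x + ∂F_y/∂y + ∂F_z/∂z = 0 + 0 + 7 = 7.

V is a rectangular box, so dV = dx dy dz with 0 ≤ x ≤ 4, 0 ≤ y ≤ 1, 0 ≤ z ≤ 1.

Integrate (7) over V as an iterated integral:

    ∭_V (∇·F) dV = ∫_0^{4} ∫_0^{1} ∫_0^{1} (7) dz dy dx.

Inner (z from 0 to 1): 7.
Middle (y from 0 to 1): 7.
Outer (x from 0 to 4): 28.

Therefore ∯_{∂V} F · n dS = 28.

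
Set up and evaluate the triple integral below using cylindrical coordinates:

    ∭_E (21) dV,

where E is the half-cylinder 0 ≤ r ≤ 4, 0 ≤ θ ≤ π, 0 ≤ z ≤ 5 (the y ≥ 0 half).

In cylindrical coordinates, x = r cos(θ), y = r sin(θ), z = z, and dV = r dr dθ dz.

The integrand becomes 21, so

    ∭_E (21) dV = ∫_{0}^{π} ∫_{0}^{4} ∫_{0}^{5} (21) · r dz dr dθ.

Inner (z): 105r.
Middle (r from 0 to 4): 840.
Outer (θ): 840π.

Therefore the triple integral equals 840π.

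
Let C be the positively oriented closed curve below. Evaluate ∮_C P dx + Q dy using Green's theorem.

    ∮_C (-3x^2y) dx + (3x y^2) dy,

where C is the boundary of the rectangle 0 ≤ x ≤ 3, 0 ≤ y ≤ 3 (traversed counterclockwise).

Green's theorem converts the closed line integral into a double integral over the enclosed region D:

    ∮_C P dx + Q dy = ∬_D (∂Q/∂x - ∂P/∂y) dA.

Here P = -3x^2y, Q = 3x y^2, so

    ∂Q/∂x = 3y^2,    ∂P/∂y = -3x^2,
    ∂Q/∂x - ∂P/∂y = 3x^2 + 3y^2.

D is the region 0 ≤ x ≤ 3, 0 ≤ y ≤ 3. Evaluating the double integral:

    ∬_D (3x^2 + 3y^2) dA = ∫_0^{3} ∫_0^{3} (3x^2 + 3y^2) dy dx.

Inner (y from 0 to 3): 9x^2 + 27.
Outer (x from 0 to 3): 162.

Therefore ∮_C P dx + Q dy = 162.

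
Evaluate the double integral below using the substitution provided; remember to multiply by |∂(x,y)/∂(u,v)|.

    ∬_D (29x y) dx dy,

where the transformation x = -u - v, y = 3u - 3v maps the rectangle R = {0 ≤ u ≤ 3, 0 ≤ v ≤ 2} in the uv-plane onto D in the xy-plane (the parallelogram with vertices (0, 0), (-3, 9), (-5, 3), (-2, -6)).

Compute the Jacobian determinant of (x, y) with respect to (u, v):

    ∂(x,y)/∂(u,v) = | -1  -1 | = (-1)(-3) - (-1)(3) = 6.
                   | 3  -3 |

Its absolute value is |J| = 6 (the area scaling factor).

Substituting x = -u - v, y = 3u - 3v into the integrand,

    29x y → -87u^2 + 87v^2,

so the integral becomes

    ∬_R (-87u^2 + 87v^2) · |J| du dv = ∫_0^3 ∫_0^2 (-522u^2 + 522v^2) dv du.

Inner (v): 1392 - 1044u^2.
Outer (u): -5220.

Therefore ∬_D (29x y) dx dy = -5220.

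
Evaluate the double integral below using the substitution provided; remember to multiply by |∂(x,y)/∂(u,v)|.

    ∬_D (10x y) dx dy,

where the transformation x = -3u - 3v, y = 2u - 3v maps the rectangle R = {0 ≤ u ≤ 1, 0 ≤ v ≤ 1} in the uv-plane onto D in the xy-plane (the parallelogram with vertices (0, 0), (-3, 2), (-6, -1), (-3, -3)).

Compute the Jacobian determinant of (x, y) with respect to (u, v):

    ∂(x,y)/∂(u,v) = | -3  -3 | = (-3)(-3) - (-3)(2) = 15.
                   | 2  -3 |

Its absolute value is |J| = 15 (the area scaling factor).

Substituting x = -3u - 3v, y = 2u - 3v into the integrand,

    10x y → -60u^2 + 30u v + 90v^2,

so the integral becomes

    ∬_R (-60u^2 + 30u v + 90v^2) · |J| du dv = ∫_0^1 ∫_0^1 (-900u^2 + 450u v + 1350v^2) dv du.

Inner (v): -900u^2 + 225u + 450.
Outer (u): 525/2.

Therefore ∬_D (10x y) dx dy = 525/2.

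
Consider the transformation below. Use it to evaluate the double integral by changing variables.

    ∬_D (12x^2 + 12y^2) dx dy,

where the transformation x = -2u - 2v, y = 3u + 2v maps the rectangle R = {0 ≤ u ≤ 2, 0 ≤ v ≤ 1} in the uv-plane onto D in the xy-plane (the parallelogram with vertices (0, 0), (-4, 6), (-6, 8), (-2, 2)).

Compute the Jacobian determinant of (x, y) with respect to (u, v):

    ∂(x,y)/∂(u,v) = | -2  -2 | = (-2)(2) - (-2)(3) = 2.
                   | 3  2 |

Its absolute value is |J| = 2 (the area scaling factor).

Substituting x = -2u - 2v, y = 3u + 2v into the integrand,

    12x^2 + 12y^2 → 156u^2 + 240u v + 96v^2,

so the integral becomes

    ∬_R (156u^2 + 240u v + 96v^2) · |J| du dv = ∫_0^2 ∫_0^1 (312u^2 + 480u v + 192v^2) dv du.

Inner (v): 312u^2 + 240u + 64.
Outer (u): 1440.

Therefore ∬_D (12x^2 + 12y^2) dx dy = 1440.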